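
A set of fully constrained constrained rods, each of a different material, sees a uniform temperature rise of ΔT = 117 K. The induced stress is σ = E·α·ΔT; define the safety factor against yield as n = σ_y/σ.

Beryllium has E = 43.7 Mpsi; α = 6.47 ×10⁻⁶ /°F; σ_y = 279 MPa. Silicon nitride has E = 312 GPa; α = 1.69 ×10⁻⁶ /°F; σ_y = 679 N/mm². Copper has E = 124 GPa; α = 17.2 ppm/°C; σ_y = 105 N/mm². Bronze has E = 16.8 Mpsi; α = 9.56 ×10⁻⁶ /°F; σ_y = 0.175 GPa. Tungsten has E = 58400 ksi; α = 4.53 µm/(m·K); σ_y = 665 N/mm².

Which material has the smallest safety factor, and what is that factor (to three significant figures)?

Per material, after unit conversion:
  beryllium: E = 301.3, α = 11.6, σ_y = 279.0 → σ = 411 MPa, n = 0.680
  silicon nitride: E = 312.0, α = 3.04, σ_y = 679.0 → σ = 111 MPa, n = 6.11
  copper: E = 124.0, α = 17.2, σ_y = 105.0 → σ = 250 MPa, n = 0.421
  bronze: E = 115.8, α = 17.2, σ_y = 175.0 → σ = 233 MPa, n = 0.750
  tungsten: E = 402.7, α = 4.53, σ_y = 665.0 → σ = 213 MPa, n = 3.12
Smallest n: copper with n = 0.421.

copper, n = 0.421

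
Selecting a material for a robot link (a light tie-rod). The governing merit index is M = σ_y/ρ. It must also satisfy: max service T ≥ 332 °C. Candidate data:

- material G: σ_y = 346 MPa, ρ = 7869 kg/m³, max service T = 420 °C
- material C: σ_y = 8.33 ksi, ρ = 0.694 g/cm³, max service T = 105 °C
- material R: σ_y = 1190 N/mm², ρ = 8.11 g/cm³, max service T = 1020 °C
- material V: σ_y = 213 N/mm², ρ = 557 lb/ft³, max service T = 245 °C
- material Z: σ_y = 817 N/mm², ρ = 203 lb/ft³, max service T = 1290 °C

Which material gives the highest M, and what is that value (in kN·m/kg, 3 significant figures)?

Screen on constraints: max service T ≥ 332 °C. Survivors: material G, material R, material Z.
Normalizing units and computing the index:
  material G: σ_y = 346.0 MPa, ρ = 7869 kg/m³
  material R: σ_y = 1190 MPa, ρ = 8110 kg/m³
  material Z: σ_y = 817.0 MPa, ρ = 3252 kg/m³
  material Z: M = 251 kN·m/kg
  material R: M = 147 kN·m/kg
  material G: M = 44.0 kN·m/kg
Highest index: material Z.

material Z, M = 251 kN·m/kg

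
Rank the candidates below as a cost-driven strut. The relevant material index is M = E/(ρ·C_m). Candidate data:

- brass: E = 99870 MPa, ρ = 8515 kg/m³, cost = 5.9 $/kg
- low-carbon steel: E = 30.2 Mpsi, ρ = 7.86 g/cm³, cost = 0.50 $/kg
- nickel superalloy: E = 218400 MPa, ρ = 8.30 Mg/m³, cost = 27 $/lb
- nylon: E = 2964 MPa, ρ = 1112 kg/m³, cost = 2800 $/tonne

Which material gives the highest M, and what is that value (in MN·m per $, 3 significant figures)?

low-carbon steel, M = 53.0 MN·m per $

After converting to SI:
  brass: E = 99.87 GPa, ρ = 8515 kg/m³, cost = 5.900 $/kg
  low-carbon steel: E = 208.2 GPa, ρ = 7860 kg/m³, cost = 0.5000 $/kg
  nickel superalloy: E = 218.4 GPa, ρ = 8300 kg/m³, cost = 59.52 $/kg
  nylon: E = 2.964 GPa, ρ = 1112 kg/m³, cost = 2.800 $/kg
  low-carbon steel: M = 53.0 MN·m per $
  brass: M = 1.99 MN·m per $
  nylon: M = 0.952 MN·m per $
  nickel superalloy: M = 0.442 MN·m per $
Low-carbon steel has the largest M.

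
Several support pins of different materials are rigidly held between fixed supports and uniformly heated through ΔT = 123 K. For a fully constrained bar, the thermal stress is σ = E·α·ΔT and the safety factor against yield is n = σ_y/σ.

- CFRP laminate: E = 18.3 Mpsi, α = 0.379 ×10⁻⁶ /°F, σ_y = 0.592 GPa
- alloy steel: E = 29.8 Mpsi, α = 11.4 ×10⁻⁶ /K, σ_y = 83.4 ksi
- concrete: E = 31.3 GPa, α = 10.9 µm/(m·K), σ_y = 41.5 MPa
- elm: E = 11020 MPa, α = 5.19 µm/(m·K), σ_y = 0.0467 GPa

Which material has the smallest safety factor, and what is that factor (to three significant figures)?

With everything in SI (GPa, ×10⁻⁶/K, MPa):
  CFRP laminate: E = 126.2, α = 0.682, σ_y = 592.0 → σ = 10.6 MPa, n = 55.9
  alloy steel: E = 205.5, α = 11.4, σ_y = 575.0 → σ = 288 MPa, n = 2.00
  concrete: E = 31.30, α = 10.9, σ_y = 41.50 → σ = 42.0 MPa, n = 0.989
  elm: E = 11.02, α = 5.19, σ_y = 46.70 → σ = 7.03 MPa, n = 6.64
Concrete has the lowest safety factor, n = 0.989.

concrete, n = 0.989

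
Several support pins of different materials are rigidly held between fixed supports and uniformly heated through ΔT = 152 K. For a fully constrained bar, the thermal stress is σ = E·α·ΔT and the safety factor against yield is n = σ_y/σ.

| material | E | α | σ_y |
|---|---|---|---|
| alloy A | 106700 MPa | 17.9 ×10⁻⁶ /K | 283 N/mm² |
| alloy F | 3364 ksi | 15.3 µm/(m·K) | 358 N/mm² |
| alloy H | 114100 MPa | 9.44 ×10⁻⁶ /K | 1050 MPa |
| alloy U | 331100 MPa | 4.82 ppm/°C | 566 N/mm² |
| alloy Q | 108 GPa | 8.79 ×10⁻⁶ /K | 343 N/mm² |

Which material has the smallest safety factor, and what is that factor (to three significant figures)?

alloy A, n = 0.975

With everything in SI (GPa, ×10⁻⁶/K, MPa):
  alloy A: E = 106.7, α = 17.9, σ_y = 283.0 → σ = 290 MPa, n = 0.975
  alloy F: E = 23.19, α = 15.3, σ_y = 358.0 → σ = 53.9 MPa, n = 6.64
  alloy H: E = 114.1, α = 9.44, σ_y = 1050 → σ = 164 MPa, n = 6.41
  alloy U: E = 331.1, α = 4.82, σ_y = 566.0 → σ = 243 MPa, n = 2.33
  alloy Q: E = 108.0, α = 8.79, σ_y = 343.0 → σ = 144 MPa, n = 2.38
Smallest n: alloy A with n = 0.975.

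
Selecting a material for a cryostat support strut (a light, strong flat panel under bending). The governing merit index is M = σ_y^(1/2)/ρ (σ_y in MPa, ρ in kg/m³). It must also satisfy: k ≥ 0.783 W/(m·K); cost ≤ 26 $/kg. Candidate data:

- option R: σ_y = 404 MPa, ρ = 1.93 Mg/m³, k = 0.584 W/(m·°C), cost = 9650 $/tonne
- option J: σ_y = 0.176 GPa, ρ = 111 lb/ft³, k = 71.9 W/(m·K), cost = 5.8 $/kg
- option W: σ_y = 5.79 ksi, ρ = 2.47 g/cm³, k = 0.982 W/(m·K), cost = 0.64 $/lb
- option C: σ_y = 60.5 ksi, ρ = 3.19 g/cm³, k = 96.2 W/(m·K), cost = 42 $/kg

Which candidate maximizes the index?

Screen on constraints: k ≥ 0.783 W/(m·K); cost ≤ 26 $/kg. Survivors: option J, option W.
In SI units:
  option J: σ_y = 176.0 MPa, ρ = 1778 kg/m³
  option W: σ_y = 39.92 MPa, ρ = 2470 kg/m³
  option J: M = 7.46×10⁻³
  option W: M = 2.56×10⁻³
Highest index: option J.

option J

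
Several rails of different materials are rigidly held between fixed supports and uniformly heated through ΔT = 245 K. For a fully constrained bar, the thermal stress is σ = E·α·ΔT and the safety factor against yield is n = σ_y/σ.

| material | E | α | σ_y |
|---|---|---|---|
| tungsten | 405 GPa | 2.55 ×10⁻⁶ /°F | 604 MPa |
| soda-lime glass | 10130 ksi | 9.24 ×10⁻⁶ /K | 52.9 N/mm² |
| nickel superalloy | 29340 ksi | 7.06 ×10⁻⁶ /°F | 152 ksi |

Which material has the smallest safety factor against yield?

soda-lime glass

Per material, after unit conversion:
  tungsten: E = 405.0, α = 4.59, σ_y = 604.0 → σ = 455 MPa, n = 1.33
  soda-lime glass: E = 69.84, α = 9.24, σ_y = 52.90 → σ = 158 MPa, n = 0.335
  nickel superalloy: E = 202.3, α = 12.7, σ_y = 1048 → σ = 630 MPa, n = 1.66
Smallest n: soda-lime glass with n = 0.335.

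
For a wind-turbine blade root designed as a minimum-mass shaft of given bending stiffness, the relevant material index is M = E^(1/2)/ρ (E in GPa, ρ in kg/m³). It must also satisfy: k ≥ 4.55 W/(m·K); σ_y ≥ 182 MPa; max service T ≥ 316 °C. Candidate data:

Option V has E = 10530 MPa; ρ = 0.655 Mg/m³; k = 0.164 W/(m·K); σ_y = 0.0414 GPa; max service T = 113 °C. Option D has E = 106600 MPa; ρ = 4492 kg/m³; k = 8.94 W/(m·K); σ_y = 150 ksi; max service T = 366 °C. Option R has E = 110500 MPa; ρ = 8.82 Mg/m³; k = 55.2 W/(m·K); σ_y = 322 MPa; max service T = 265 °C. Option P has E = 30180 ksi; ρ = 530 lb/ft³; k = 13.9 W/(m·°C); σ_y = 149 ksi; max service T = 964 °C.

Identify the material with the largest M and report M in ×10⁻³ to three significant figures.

Screen on constraints: k ≥ 4.55 W/(m·K); σ_y ≥ 182 MPa; max service T ≥ 316 °C. Survivors: option D, option P.
In SI units:
  option D: E = 106.6 GPa, ρ = 4492 kg/m³
  option P: E = 208.1 GPa, ρ = 8490 kg/m³
  option D: M = 2.30×10⁻³
  option P: M = 1.70×10⁻³
Option D ranks first.

option D, M = 2.30×10⁻³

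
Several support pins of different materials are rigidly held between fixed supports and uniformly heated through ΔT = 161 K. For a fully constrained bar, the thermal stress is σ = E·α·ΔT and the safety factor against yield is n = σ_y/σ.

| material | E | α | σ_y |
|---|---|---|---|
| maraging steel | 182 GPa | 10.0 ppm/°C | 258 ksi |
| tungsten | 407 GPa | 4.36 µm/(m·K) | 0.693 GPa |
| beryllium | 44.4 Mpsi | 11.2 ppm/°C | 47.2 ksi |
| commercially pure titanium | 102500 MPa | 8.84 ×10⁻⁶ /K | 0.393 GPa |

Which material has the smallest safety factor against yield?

With everything in SI (GPa, ×10⁻⁶/K, MPa):
  maraging steel: E = 182.0, α = 10.0, σ_y = 1779 → σ = 293 MPa, n = 6.07
  tungsten: E = 407.0, α = 4.36, σ_y = 693.0 → σ = 286 MPa, n = 2.43
  beryllium: E = 306.1, α = 11.2, σ_y = 325.4 → σ = 552 MPa, n = 0.590
  commercially pure titanium: E = 102.5, α = 8.84, σ_y = 393.0 → σ = 146 MPa, n = 2.69
Smallest n: beryllium with n = 0.590.

beryllium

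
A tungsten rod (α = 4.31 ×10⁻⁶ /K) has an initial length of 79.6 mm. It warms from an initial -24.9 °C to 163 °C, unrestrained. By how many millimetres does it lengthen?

0.0645 mm

ΔT = 163 − (-24.9) = 187.9 K.
ΔL = α·L₀·ΔT = 4.31×10⁻⁶ × 79.6 mm × 187.9 K = 0.0645 mm.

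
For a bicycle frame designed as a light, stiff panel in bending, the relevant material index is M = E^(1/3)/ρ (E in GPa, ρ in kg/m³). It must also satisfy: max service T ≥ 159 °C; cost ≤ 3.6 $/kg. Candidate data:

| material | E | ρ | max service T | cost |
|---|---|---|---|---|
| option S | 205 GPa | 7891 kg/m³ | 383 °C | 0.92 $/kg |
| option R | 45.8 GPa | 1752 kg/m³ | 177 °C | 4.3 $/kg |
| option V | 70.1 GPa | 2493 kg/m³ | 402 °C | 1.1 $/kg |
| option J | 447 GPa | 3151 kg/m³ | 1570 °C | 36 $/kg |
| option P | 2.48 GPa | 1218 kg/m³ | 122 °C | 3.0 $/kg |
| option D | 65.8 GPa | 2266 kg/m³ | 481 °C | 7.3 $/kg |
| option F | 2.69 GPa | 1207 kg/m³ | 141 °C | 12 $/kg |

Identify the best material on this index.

option V

Screen on constraints: max service T ≥ 159 °C; cost ≤ 3.6 $/kg. Survivors: option S, option V.
Computing M directly (units already consistent):
  option V: M = 1.65×10⁻³
  option S: M = 0.747×10⁻³
Option V has the largest M.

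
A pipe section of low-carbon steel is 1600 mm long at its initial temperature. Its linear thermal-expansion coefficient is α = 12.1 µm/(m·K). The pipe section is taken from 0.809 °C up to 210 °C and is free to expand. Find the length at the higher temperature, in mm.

1604.0 mm

ΔT = 210 − 0.809 = 209.2 K.
ΔL = α·L₀·ΔT = 12.1×10⁻⁶ × 1600 mm × 209.2 K = 4.05 mm.
L = L₀ + ΔL = 1600 + 4.05 = 1604.0 mm.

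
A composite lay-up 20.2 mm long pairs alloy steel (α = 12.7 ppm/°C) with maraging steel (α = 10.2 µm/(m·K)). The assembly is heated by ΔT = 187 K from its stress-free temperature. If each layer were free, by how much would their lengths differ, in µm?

9.44 µm

Δα = |12.7 − 10.2|×10⁻⁶/K = 2.50×10⁻⁶/K.
ΔL_mismatch = Δα·L·ΔT = 2.50×10⁻⁶ × 20.2 mm × 187.0 K = 9.44 µm.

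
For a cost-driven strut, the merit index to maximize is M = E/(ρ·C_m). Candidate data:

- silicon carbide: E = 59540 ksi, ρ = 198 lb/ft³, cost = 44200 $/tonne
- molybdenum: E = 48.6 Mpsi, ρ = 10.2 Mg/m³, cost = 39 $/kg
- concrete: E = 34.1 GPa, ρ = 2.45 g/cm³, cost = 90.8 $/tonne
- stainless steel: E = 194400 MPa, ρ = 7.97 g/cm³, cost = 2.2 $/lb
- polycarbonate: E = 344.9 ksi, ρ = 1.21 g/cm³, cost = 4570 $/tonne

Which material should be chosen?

concrete

Putting every candidate on a common basis:
  silicon carbide: E = 410.5 GPa, ρ = 3172 kg/m³, cost = 44.20 $/kg
  molybdenum: E = 335.1 GPa, ρ = 10200 kg/m³, cost = 39.00 $/kg
  concrete: E = 34.10 GPa, ρ = 2450 kg/m³, cost = 0.09080 $/kg
  stainless steel: E = 194.4 GPa, ρ = 7970 kg/m³, cost = 4.850 $/kg
  polycarbonate: E = 2.378 GPa, ρ = 1210 kg/m³, cost = 4.570 $/kg
  concrete: M = 153 MN·m per $
  stainless steel: M = 5.03 MN·m per $
  silicon carbide: M = 2.93 MN·m per $
  molybdenum: M = 0.842 MN·m per $
  polycarbonate: M = 0.430 MN·m per $
Concrete ranks first.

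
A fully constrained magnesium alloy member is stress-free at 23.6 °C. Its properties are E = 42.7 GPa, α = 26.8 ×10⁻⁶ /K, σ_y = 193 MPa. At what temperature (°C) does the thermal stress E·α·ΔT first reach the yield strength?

E·α·ΔT = 193.0 MPa ⇒ ΔT = 193.0 / (42.70×10³ × 26.8×10⁻⁶) = 168.7 K.
T = 23.6 + 168.7 = 192.3 °C.

192 °C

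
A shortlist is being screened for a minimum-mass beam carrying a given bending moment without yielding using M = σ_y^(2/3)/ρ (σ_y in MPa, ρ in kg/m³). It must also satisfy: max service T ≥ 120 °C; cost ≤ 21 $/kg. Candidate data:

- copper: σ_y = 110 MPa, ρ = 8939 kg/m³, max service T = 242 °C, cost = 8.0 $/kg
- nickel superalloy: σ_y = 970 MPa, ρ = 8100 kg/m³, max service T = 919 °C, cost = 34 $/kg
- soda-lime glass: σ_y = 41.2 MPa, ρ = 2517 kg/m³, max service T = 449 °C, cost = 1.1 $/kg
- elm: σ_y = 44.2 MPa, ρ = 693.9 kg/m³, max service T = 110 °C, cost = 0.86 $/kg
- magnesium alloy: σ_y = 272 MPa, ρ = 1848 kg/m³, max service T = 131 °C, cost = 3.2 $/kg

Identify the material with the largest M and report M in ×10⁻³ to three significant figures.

magnesium alloy, M = 22.7×10⁻³

Screen on constraints: max service T ≥ 120 °C; cost ≤ 21 $/kg. Survivors: copper, soda-lime glass, magnesium alloy.
Evaluate M for each candidate:
  magnesium alloy: M = 22.7×10⁻³
  soda-lime glass: M = 4.74×10⁻³
  copper: M = 2.57×10⁻³
Magnesium alloy ranks first.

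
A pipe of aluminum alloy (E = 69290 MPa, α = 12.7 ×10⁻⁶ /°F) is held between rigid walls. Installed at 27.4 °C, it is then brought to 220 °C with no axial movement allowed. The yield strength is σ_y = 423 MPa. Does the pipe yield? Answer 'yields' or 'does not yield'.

E = 69290 MPa = 69.29 GPa.
α = 12.7×10⁻⁶/°F × 9/5 = 22.9×10⁻⁶/K.
ΔT = 192.6 K. Constrained thermal stress σ = E·α·ΔT = 69.29×10³ MPa × 22.9×10⁻⁶ × 192.6 = 305 MPa (compressive).
Compare to σ_y = 423 MPa: σ < σ_y, so it does not yield.

does not yield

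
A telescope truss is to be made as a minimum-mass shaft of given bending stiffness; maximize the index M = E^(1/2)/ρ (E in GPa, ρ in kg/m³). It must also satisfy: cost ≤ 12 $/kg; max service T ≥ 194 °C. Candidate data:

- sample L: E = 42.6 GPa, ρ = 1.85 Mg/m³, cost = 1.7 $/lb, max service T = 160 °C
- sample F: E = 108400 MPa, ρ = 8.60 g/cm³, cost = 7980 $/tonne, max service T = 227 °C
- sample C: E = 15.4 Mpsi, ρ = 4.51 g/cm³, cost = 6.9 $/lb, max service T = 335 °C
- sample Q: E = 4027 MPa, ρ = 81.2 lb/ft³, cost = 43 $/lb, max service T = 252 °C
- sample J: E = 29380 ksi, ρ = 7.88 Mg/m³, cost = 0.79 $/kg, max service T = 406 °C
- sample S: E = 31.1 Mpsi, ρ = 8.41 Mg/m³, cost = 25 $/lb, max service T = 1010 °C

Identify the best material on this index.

Screen on constraints: cost ≤ 12 $/kg; max service T ≥ 194 °C. Survivors: sample F, sample J.
After converting to SI:
  sample F: E = 108.4 GPa, ρ = 8600 kg/m³
  sample J: E = 202.6 GPa, ρ = 7880 kg/m³
  sample J: M = 1.81×10⁻³
  sample F: M = 1.21×10⁻³
Highest index: sample J.

sample J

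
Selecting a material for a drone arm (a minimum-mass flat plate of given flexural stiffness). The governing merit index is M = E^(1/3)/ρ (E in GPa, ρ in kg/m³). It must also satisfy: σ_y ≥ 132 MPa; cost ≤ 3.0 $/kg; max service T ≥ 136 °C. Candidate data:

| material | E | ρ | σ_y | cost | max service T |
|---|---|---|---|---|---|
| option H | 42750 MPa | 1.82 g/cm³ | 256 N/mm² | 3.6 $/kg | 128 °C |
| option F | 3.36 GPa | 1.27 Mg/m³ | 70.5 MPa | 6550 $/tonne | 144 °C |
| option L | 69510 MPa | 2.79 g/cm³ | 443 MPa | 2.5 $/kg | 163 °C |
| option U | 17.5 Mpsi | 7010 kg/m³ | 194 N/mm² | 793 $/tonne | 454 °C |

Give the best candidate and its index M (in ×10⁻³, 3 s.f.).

option L, M = 1.47×10⁻³

Screen on constraints: σ_y ≥ 132 MPa; cost ≤ 3.0 $/kg; max service T ≥ 136 °C. Survivors: option L, option U.
Convert each candidate to consistent units, then evaluate M:
  option L: E = 69.51 GPa, ρ = 2790 kg/m³
  option U: E = 120.7 GPa, ρ = 7010 kg/m³
  option L: M = 1.47×10⁻³
  option U: M = 0.705×10⁻³
Option L has the largest M.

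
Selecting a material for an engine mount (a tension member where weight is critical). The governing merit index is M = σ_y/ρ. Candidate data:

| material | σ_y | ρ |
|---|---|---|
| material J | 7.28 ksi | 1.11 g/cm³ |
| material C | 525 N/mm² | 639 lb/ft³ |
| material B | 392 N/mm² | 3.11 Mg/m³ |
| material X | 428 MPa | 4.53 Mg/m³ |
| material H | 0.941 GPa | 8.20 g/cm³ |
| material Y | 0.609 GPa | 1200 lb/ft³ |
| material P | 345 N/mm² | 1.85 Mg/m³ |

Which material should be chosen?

Convert each candidate to consistent units, then evaluate M:
  material J: σ_y = 50.19 MPa, ρ = 1110 kg/m³
  material C: σ_y = 525.0 MPa, ρ = 10240 kg/m³
  material B: σ_y = 392.0 MPa, ρ = 3110 kg/m³
  material X: σ_y = 428.0 MPa, ρ = 4530 kg/m³
  material H: σ_y = 941.0 MPa, ρ = 8200 kg/m³
  material Y: σ_y = 609.0 MPa, ρ = 19220 kg/m³
  material P: σ_y = 345.0 MPa, ρ = 1850 kg/m³
  material P: M = 186 kN·m/kg
  material B: M = 126 kN·m/kg
  material H: M = 115 kN·m/kg
  material X: M = 94.5 kN·m/kg
  material C: M = 51.3 kN·m/kg
  material J: M = 45.2 kN·m/kg
  material Y: M = 31.7 kN·m/kg
Material P has the largest M.

material P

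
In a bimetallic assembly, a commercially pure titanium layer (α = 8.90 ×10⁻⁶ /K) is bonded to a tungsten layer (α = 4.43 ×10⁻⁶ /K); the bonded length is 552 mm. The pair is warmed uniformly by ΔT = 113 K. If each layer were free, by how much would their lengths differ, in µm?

279 µm

Δα = |8.90 − 4.43|×10⁻⁶/K = 4.47×10⁻⁶/K.
ΔL_mismatch = Δα·L·ΔT = 4.47×10⁻⁶ × 552.0 mm × 113.0 K = 279 µm.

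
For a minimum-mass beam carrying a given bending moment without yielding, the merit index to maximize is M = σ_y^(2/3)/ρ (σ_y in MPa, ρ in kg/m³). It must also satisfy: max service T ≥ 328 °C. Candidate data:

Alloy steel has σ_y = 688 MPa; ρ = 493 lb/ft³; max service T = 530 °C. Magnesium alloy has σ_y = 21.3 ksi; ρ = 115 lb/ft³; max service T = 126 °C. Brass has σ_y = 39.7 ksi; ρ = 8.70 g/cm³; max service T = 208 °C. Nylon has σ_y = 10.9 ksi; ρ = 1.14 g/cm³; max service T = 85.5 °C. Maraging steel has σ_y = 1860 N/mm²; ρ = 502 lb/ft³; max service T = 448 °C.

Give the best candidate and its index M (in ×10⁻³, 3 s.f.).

Screen on constraints: max service T ≥ 328 °C. Survivors: alloy steel, maraging steel.
In SI units:
  alloy steel: σ_y = 688.0 MPa, ρ = 7897 kg/m³
  maraging steel: σ_y = 1860 MPa, ρ = 8041 kg/m³
  maraging steel: M = 18.8×10⁻³
  alloy steel: M = 9.87×10⁻³
Maraging steel ranks first.

maraging steel, M = 18.8×10⁻³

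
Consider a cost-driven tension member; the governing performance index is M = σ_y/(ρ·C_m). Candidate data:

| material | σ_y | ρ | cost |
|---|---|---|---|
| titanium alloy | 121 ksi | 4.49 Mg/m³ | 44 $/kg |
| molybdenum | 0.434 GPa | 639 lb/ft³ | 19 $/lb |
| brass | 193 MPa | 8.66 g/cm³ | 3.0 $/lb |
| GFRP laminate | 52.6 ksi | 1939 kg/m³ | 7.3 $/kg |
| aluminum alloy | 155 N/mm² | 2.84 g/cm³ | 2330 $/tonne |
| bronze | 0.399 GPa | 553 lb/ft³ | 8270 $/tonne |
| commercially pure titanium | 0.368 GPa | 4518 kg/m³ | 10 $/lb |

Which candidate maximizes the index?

GFRP laminate

After converting to SI:
  titanium alloy: σ_y = 834.3 MPa, ρ = 4490 kg/m³, cost = 44.00 $/kg
  molybdenum: σ_y = 434.0 MPa, ρ = 10240 kg/m³, cost = 41.89 $/kg
  brass: σ_y = 193.0 MPa, ρ = 8660 kg/m³, cost = 6.614 $/kg
  GFRP laminate: σ_y = 362.7 MPa, ρ = 1939 kg/m³, cost = 7.300 $/kg
  aluminum alloy: σ_y = 155.0 MPa, ρ = 2840 kg/m³, cost = 2.330 $/kg
  bronze: σ_y = 399.0 MPa, ρ = 8858 kg/m³, cost = 8.270 $/kg
  commercially pure titanium: σ_y = 368.0 MPa, ρ = 4518 kg/m³, cost = 22.05 $/kg
  GFRP laminate: M = 25.6 kN·m per $
  aluminum alloy: M = 23.4 kN·m per $
  bronze: M = 5.45 kN·m per $
  titanium alloy: M = 4.22 kN·m per $
  commercially pure titanium: M = 3.69 kN·m per $
  brass: M = 3.37 kN·m per $
  molybdenum: M = 1.01 kN·m per $
Highest index: GFRP laminate.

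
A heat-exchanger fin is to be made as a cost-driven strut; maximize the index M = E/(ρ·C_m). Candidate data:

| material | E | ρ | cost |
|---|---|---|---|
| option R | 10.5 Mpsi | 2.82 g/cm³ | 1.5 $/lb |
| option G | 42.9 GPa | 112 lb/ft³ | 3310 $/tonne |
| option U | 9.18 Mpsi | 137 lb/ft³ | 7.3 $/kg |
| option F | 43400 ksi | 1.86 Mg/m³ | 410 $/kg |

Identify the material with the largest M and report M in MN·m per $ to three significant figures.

After converting to SI:
  option R: E = 72.39 GPa, ρ = 2820 kg/m³, cost = 3.307 $/kg
  option G: E = 42.90 GPa, ρ = 1794 kg/m³, cost = 3.310 $/kg
  option U: E = 63.29 GPa, ρ = 2195 kg/m³, cost = 7.300 $/kg
  option F: E = 299.2 GPa, ρ = 1860 kg/m³, cost = 410.0 $/kg
  option R: M = 7.76 MN·m per $
  option G: M = 7.22 MN·m per $
  option U: M = 3.95 MN·m per $
  option F: M = 0.392 MN·m per $
Highest index: option R.

option R, M = 7.76 MN·m per $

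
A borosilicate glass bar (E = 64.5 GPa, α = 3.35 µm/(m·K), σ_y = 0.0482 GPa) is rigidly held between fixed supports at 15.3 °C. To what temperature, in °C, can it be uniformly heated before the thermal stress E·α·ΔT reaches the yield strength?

238 °C

σ_y = 0.0482 GPa = 48.20 MPa.
E·α·ΔT = 48.20 MPa ⇒ ΔT = 48.20 / (64.50×10³ × 3.35×10⁻⁶) = 223.1 K.
T = 15.3 + 223.1 = 238.4 °C.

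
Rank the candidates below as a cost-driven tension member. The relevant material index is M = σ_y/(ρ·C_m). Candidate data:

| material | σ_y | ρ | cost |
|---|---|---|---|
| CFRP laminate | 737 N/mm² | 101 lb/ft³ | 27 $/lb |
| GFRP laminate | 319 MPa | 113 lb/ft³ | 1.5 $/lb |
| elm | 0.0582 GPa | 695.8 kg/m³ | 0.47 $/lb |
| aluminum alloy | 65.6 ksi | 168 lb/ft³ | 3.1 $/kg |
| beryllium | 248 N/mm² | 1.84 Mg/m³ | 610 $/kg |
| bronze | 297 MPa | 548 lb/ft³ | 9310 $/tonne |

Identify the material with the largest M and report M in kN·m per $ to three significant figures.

elm, M = 80.7 kN·m per $

Normalizing units and computing the index:
  CFRP laminate: σ_y = 737.0 MPa, ρ = 1618 kg/m³, cost = 59.52 $/kg
  GFRP laminate: σ_y = 319.0 MPa, ρ = 1810 kg/m³, cost = 3.307 $/kg
  elm: σ_y = 58.20 MPa, ρ = 695.8 kg/m³, cost = 1.036 $/kg
  aluminum alloy: σ_y = 452.3 MPa, ρ = 2691 kg/m³, cost = 3.100 $/kg
  beryllium: σ_y = 248.0 MPa, ρ = 1840 kg/m³, cost = 610.0 $/kg
  bronze: σ_y = 297.0 MPa, ρ = 8778 kg/m³, cost = 9.310 $/kg
  elm: M = 80.7 kN·m per $
  aluminum alloy: M = 54.2 kN·m per $
  GFRP laminate: M = 53.3 kN·m per $
  CFRP laminate: M = 7.65 kN·m per $
  bronze: M = 3.63 kN·m per $
  beryllium: M = 0.221 kN·m per $
Elm ranks first.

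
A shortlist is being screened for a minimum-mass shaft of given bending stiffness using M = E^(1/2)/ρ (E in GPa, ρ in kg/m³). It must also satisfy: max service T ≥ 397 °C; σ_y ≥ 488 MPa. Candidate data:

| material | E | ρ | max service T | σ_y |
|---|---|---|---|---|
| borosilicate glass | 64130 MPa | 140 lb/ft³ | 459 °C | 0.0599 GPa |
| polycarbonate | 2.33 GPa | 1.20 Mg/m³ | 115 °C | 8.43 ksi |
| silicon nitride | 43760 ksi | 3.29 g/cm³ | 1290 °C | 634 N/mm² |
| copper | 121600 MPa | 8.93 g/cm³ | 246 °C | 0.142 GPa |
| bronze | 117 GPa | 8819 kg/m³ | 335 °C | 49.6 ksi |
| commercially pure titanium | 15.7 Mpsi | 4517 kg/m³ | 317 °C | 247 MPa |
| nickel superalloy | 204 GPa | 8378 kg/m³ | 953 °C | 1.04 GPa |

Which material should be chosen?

silicon nitride

Screen on constraints: max service T ≥ 397 °C; σ_y ≥ 488 MPa. Survivors: silicon nitride, nickel superalloy.
In SI units:
  silicon nitride: E = 301.7 GPa, ρ = 3290 kg/m³
  nickel superalloy: E = 204.0 GPa, ρ = 8378 kg/m³
  silicon nitride: M = 5.28×10⁻³
  nickel superalloy: M = 1.70×10⁻³
Silicon nitride ranks first.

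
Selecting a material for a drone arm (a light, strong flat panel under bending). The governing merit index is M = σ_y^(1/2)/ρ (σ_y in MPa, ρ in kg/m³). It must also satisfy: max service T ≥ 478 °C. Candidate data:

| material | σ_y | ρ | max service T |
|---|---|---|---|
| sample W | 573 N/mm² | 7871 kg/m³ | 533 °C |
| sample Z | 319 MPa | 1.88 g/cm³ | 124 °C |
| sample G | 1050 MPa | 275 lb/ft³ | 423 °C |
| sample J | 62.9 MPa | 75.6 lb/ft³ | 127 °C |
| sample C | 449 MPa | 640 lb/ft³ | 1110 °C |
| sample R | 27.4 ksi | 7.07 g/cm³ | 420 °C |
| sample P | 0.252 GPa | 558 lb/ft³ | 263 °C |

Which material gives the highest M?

Screen on constraints: max service T ≥ 478 °C. Survivors: sample W, sample C.
After converting to SI:
  sample W: σ_y = 573.0 MPa, ρ = 7871 kg/m³
  sample C: σ_y = 449.0 MPa, ρ = 10250 kg/m³
  sample W: M = 3.04×10⁻³
  sample C: M = 2.07×10⁻³
Sample W ranks first.

sample W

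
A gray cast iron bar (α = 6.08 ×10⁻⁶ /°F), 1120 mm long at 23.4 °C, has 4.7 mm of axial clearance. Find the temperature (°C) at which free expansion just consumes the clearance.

α = 6.08×10⁻⁶/°F × 9/5 = 10.9×10⁻⁶/K.
α·L₀·ΔT = 4.7 mm ⇒ ΔT = 4.7 / (10.9×10⁻⁶ × 1120.0) = 383.4 K.
T = 23.4 + 383.4 = 406.8 °C.

407 °C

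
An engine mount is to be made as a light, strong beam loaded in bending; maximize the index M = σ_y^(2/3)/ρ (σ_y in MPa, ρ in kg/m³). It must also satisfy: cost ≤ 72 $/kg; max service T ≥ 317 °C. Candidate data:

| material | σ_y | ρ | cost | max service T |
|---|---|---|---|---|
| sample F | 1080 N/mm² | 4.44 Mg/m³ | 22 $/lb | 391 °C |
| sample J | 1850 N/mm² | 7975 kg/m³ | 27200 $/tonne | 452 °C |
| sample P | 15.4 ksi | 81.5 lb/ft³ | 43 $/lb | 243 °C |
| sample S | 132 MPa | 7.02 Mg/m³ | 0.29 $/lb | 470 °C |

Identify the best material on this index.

sample F

Screen on constraints: cost ≤ 72 $/kg; max service T ≥ 317 °C. Survivors: sample F, sample J, sample S.
Putting every candidate on a common basis:
  sample F: σ_y = 1080 MPa, ρ = 4440 kg/m³
  sample J: σ_y = 1850 MPa, ρ = 7975 kg/m³
  sample S: σ_y = 132.0 MPa, ρ = 7020 kg/m³
  sample F: M = 23.7×10⁻³
  sample J: M = 18.9×10⁻³
  sample S: M = 3.69×10⁻³
Sample F has the largest M.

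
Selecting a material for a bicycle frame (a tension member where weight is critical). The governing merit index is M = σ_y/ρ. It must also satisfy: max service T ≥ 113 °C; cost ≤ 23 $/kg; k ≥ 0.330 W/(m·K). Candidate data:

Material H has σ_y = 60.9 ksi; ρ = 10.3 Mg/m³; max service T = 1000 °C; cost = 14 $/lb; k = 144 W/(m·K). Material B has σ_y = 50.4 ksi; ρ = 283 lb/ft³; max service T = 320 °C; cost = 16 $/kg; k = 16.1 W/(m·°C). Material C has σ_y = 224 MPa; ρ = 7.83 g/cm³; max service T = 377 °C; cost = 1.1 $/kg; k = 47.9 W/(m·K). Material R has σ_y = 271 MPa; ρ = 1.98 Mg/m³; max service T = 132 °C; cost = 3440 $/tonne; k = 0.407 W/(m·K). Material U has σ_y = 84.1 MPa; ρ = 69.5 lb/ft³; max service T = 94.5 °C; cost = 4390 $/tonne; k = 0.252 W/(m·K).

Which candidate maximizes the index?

Screen on constraints: max service T ≥ 113 °C; cost ≤ 23 $/kg; k ≥ 0.330 W/(m·K). Survivors: material B, material C, material R.
In SI units:
  material B: σ_y = 347.5 MPa, ρ = 4533 kg/m³
  material C: σ_y = 224.0 MPa, ρ = 7830 kg/m³
  material R: σ_y = 271.0 MPa, ρ = 1980 kg/m³
  material R: M = 137 kN·m/kg
  material B: M = 76.7 kN·m/kg
  material C: M = 28.6 kN·m/kg
The maximum is for material R.

material R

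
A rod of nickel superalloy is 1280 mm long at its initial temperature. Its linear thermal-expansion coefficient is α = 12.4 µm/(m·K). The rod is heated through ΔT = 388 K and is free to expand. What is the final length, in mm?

ΔL = α·L₀·ΔT = 12.4×10⁻⁶ × 1280 mm × 388.0 K = 6.16 mm.
L = L₀ + ΔL = 1280 + 6.16 = 1286.2 mm.

1286.2 mm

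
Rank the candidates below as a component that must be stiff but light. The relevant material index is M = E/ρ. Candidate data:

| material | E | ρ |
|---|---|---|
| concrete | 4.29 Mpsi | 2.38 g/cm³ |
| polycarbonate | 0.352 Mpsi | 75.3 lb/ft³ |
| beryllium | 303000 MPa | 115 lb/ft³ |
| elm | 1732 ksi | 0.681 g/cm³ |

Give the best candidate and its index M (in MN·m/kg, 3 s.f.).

beryllium, M = 164 MN·m/kg

Normalizing units and computing the index:
  concrete: E = 29.58 GPa, ρ = 2380 kg/m³
  polycarbonate: E = 2.427 GPa, ρ = 1206 kg/m³
  beryllium: E = 303.0 GPa, ρ = 1842 kg/m³
  elm: E = 11.94 GPa, ρ = 681.0 kg/m³
  beryllium: M = 164 MN·m/kg
  elm: M = 17.5 MN·m/kg
  concrete: M = 12.4 MN·m/kg
  polycarbonate: M = 2.01 MN·m/kg
Highest index: beryllium.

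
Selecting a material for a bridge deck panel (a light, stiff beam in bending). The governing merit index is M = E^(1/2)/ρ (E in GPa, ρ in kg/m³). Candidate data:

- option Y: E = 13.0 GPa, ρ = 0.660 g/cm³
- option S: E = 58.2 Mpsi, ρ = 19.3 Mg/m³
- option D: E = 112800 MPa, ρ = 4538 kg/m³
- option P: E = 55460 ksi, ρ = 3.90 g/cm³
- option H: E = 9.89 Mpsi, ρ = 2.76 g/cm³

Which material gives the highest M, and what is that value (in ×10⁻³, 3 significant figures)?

After converting to SI:
  option Y: E = 13.00 GPa, ρ = 660.0 kg/m³
  option S: E = 401.3 GPa, ρ = 19300 kg/m³
  option D: E = 112.8 GPa, ρ = 4538 kg/m³
  option P: E = 382.4 GPa, ρ = 3900 kg/m³
  option H: E = 68.19 GPa, ρ = 2760 kg/m³
  option Y: M = 5.46×10⁻³
  option P: M = 5.01×10⁻³
  option H: M = 2.99×10⁻³
  option D: M = 2.34×10⁻³
  option S: M = 1.04×10⁻³
The maximum is for option Y.

option Y, M = 5.46×10⁻³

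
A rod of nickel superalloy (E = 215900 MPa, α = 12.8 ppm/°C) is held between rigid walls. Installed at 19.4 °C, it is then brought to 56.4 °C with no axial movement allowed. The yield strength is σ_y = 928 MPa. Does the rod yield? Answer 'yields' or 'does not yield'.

E = 215900 MPa = 215.9 GPa.
ΔT = 37.00 K. Constrained thermal stress σ = E·α·ΔT = 215.9×10³ MPa × 12.8×10⁻⁶ × 37.00 = 102 MPa (compressive).
Compare to σ_y = 928 MPa: σ < σ_y, so it does not yield.

does not yield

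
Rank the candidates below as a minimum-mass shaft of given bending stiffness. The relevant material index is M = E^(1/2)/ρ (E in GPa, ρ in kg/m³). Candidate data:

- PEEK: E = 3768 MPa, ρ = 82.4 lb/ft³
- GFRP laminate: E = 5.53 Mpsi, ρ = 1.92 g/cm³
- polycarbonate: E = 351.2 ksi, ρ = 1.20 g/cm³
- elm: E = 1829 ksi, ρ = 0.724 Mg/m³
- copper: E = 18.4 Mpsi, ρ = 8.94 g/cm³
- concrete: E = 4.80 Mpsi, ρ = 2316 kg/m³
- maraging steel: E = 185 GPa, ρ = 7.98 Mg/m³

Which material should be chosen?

Putting every candidate on a common basis:
  PEEK: E = 3.768 GPa, ρ = 1320 kg/m³
  GFRP laminate: E = 38.13 GPa, ρ = 1920 kg/m³
  polycarbonate: E = 2.421 GPa, ρ = 1200 kg/m³
  elm: E = 12.61 GPa, ρ = 724.0 kg/m³
  copper: E = 126.9 GPa, ρ = 8940 kg/m³
  concrete: E = 33.09 GPa, ρ = 2316 kg/m³
  maraging steel: E = 185.0 GPa, ρ = 7980 kg/m³
  elm: M = 4.90×10⁻³
  GFRP laminate: M = 3.22×10⁻³
  concrete: M = 2.48×10⁻³
  maraging steel: M = 1.70×10⁻³
  PEEK: M = 1.47×10⁻³
  polycarbonate: M = 1.30×10⁻³
  copper: M = 1.26×10⁻³
Highest index: elm.

elm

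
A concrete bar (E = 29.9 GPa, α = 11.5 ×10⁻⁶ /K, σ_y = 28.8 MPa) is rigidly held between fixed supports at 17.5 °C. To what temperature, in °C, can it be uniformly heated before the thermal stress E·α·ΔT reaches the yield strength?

E·α·ΔT = 28.80 MPa ⇒ ΔT = 28.80 / (29.90×10³ × 11.5×10⁻⁶) = 83.76 K.
T = 17.5 + 83.76 = 101.3 °C.

101 °C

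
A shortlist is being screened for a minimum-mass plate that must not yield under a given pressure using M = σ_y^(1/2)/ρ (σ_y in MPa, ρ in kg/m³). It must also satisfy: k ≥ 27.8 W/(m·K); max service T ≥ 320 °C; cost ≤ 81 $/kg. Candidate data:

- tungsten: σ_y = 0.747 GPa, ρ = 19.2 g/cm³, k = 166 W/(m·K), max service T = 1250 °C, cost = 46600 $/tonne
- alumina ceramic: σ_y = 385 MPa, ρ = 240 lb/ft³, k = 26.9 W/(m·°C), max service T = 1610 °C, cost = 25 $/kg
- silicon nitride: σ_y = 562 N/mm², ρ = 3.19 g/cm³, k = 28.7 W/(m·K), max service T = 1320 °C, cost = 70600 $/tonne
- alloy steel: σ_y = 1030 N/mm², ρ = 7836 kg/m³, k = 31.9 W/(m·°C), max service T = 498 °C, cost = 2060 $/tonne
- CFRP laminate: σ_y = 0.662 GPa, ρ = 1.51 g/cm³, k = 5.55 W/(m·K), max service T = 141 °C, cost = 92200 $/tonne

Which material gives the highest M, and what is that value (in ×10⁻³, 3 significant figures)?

Screen on constraints: k ≥ 27.8 W/(m·K); max service T ≥ 320 °C; cost ≤ 81 $/kg. Survivors: tungsten, silicon nitride, alloy steel.
Putting every candidate on a common basis:
  tungsten: σ_y = 747.0 MPa, ρ = 19200 kg/m³
  silicon nitride: σ_y = 562.0 MPa, ρ = 3190 kg/m³
  alloy steel: σ_y = 1030 MPa, ρ = 7836 kg/m³
  silicon nitride: M = 7.43×10⁻³
  alloy steel: M = 4.10×10⁻³
  tungsten: M = 1.42×10⁻³
Silicon nitride has the largest M.

silicon nitride, M = 7.43×10⁻³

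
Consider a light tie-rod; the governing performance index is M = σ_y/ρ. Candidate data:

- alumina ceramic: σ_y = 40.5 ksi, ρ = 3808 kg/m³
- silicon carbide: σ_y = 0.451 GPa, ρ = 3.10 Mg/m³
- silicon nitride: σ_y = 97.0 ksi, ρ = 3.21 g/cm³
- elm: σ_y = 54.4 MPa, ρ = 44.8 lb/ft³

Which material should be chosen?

silicon nitride

After converting to SI:
  alumina ceramic: σ_y = 279.2 MPa, ρ = 3808 kg/m³
  silicon carbide: σ_y = 451.0 MPa, ρ = 3100 kg/m³
  silicon nitride: σ_y = 668.8 MPa, ρ = 3210 kg/m³
  elm: σ_y = 54.40 MPa, ρ = 717.6 kg/m³
  silicon nitride: M = 208 kN·m/kg
  silicon carbide: M = 145 kN·m/kg
  elm: M = 75.8 kN·m/kg
  alumina ceramic: M = 73.3 kN·m/kg
Highest index: silicon nitride.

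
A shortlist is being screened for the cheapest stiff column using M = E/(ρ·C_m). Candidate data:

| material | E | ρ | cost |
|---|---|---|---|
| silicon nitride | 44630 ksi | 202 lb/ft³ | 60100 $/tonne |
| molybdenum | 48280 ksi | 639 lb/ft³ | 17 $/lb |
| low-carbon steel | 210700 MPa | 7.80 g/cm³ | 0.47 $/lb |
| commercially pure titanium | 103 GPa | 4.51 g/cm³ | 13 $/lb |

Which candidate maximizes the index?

low-carbon steel

Convert each candidate to consistent units, then evaluate M:
  silicon nitride: E = 307.7 GPa, ρ = 3236 kg/m³, cost = 60.10 $/kg
  molybdenum: E = 332.9 GPa, ρ = 10240 kg/m³, cost = 37.48 $/kg
  low-carbon steel: E = 210.7 GPa, ρ = 7800 kg/m³, cost = 1.036 $/kg
  commercially pure titanium: E = 103.0 GPa, ρ = 4510 kg/m³, cost = 28.66 $/kg
  low-carbon steel: M = 26.1 MN·m per $
  silicon nitride: M = 1.58 MN·m per $
  molybdenum: M = 0.868 MN·m per $
  commercially pure titanium: M = 0.797 MN·m per $
Low-carbon steel ranks first.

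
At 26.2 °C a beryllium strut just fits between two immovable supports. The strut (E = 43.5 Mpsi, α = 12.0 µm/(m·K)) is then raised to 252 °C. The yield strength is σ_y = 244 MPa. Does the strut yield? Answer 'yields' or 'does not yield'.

yields

E = 43.5 Mpsi = 299.9 GPa.
ΔT = 225.8 K. Constrained thermal stress σ = E·α·ΔT = 299.9×10³ MPa × 12.0×10⁻⁶ × 225.8 = 813 MPa (compressive).
Compare to σ_y = 244 MPa: σ ≥ σ_y, so it yields.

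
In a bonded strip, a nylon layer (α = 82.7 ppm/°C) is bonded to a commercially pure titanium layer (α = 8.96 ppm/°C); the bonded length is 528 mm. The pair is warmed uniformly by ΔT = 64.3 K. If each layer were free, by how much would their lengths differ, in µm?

Δα = |82.7 − 8.96|×10⁻⁶/K = 73.7×10⁻⁶/K.
ΔL_mismatch = Δα·L·ΔT = 73.7×10⁻⁶ × 528.0 mm × 64.3 K = 2500 µm.

2500 µm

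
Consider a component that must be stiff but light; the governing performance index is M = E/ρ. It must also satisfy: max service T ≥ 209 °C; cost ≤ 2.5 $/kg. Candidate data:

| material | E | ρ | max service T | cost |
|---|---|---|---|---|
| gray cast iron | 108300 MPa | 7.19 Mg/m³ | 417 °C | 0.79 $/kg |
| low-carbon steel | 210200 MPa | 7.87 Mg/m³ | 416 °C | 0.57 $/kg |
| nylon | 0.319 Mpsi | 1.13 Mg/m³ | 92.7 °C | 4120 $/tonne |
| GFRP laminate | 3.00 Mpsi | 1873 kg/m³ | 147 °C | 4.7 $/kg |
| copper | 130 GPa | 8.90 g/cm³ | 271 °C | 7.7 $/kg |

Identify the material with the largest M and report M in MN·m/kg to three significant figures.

low-carbon steel, M = 26.7 MN·m/kg

Screen on constraints: max service T ≥ 209 °C; cost ≤ 2.5 $/kg. Survivors: gray cast iron, low-carbon steel.
Normalizing units and computing the index:
  gray cast iron: E = 108.3 GPa, ρ = 7190 kg/m³
  low-carbon steel: E = 210.2 GPa, ρ = 7870 kg/m³
  low-carbon steel: M = 26.7 MN·m/kg
  gray cast iron: M = 15.1 MN·m/kg
Low-carbon steel ranks first.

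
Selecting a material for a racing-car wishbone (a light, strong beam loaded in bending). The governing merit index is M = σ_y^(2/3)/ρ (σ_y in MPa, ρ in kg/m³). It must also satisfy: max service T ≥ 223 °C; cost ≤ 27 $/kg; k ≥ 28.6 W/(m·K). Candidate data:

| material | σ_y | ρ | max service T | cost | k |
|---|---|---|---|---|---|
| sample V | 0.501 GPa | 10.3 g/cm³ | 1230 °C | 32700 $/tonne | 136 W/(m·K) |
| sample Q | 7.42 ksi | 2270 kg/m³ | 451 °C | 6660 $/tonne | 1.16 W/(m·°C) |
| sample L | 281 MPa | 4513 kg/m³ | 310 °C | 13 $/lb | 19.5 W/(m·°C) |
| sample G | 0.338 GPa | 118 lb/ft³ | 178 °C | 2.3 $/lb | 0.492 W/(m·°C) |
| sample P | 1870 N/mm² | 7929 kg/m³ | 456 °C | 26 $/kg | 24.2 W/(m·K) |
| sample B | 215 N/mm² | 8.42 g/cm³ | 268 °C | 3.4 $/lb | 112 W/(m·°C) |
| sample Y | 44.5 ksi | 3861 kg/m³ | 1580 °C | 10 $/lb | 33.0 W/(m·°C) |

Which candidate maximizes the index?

sample Y

Screen on constraints: max service T ≥ 223 °C; cost ≤ 27 $/kg; k ≥ 28.6 W/(m·K). Survivors: sample B, sample Y.
After converting to SI:
  sample B: σ_y = 215.0 MPa, ρ = 8420 kg/m³
  sample Y: σ_y = 306.8 MPa, ρ = 3861 kg/m³
  sample Y: M = 11.8×10⁻³
  sample B: M = 4.26×10⁻³
The maximum is for sample Y.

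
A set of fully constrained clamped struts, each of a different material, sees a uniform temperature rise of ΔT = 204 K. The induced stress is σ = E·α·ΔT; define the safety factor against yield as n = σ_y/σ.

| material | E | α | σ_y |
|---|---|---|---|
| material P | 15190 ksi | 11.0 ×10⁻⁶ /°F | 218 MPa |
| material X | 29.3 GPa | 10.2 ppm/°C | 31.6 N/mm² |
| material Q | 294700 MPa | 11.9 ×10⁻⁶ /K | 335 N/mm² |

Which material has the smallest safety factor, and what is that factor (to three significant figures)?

With everything in SI (GPa, ×10⁻⁶/K, MPa):
  material P: E = 104.7, α = 19.8, σ_y = 218.0 → σ = 423 MPa, n = 0.515
  material X: E = 29.30, α = 10.2, σ_y = 31.60 → σ = 61.0 MPa, n = 0.518
  material Q: E = 294.7, α = 11.9, σ_y = 335.0 → σ = 715 MPa, n = 0.468
Smallest n: material Q with n = 0.468.

material Q, n = 0.468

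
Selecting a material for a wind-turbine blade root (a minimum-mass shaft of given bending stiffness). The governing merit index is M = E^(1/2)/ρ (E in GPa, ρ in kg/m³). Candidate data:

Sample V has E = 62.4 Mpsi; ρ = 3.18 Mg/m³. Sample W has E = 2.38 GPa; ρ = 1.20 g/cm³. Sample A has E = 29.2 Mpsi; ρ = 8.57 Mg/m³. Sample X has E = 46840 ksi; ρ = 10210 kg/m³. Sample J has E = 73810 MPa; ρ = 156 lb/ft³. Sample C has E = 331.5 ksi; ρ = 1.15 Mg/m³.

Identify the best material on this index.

sample V

After converting to SI:
  sample V: E = 430.2 GPa, ρ = 3180 kg/m³
  sample W: E = 2.380 GPa, ρ = 1200 kg/m³
  sample A: E = 201.3 GPa, ρ = 8570 kg/m³
  sample X: E = 323.0 GPa, ρ = 10210 kg/m³
  sample J: E = 73.81 GPa, ρ = 2499 kg/m³
  sample C: E = 2.286 GPa, ρ = 1150 kg/m³
  sample V: M = 6.52×10⁻³
  sample J: M = 3.44×10⁻³
  sample X: M = 1.76×10⁻³
  sample A: M = 1.66×10⁻³
  sample C: M = 1.31×10⁻³
  sample W: M = 1.29×10⁻³
Highest index: sample V.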